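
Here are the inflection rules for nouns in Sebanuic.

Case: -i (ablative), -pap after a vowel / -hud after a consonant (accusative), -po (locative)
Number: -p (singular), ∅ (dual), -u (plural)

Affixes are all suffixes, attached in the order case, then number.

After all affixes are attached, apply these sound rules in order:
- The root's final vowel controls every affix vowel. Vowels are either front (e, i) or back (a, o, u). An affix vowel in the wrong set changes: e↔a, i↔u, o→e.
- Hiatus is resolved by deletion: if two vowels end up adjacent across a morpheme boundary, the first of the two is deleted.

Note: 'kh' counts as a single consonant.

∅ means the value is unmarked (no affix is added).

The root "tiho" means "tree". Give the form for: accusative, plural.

tihopapu

Attach case accusative -pap (after vowel 'o') → tihopap.
Attach number plural -u → tihopapu.
Vowel harmony: no change.
Vowel deletion: no change.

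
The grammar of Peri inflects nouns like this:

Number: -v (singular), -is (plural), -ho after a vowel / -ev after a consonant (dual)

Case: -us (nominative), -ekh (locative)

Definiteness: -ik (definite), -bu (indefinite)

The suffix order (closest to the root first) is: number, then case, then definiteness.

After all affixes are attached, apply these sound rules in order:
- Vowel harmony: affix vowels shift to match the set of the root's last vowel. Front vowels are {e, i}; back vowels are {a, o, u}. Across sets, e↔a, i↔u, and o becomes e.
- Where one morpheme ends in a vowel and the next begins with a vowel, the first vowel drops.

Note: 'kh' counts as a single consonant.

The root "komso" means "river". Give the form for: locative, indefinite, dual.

komsohakhbu

Attach number dual -ho (after vowel 'o') → komsoho.
Attach case locative -ekh → komsohoekh.
Attach definiteness indefinite -bu → komsohoekhbu.
Apply vowel harmony: komsohoekhbu → komsohoakhbu.
Apply vowel deletion: komsohoakhbu → komsohakhbu.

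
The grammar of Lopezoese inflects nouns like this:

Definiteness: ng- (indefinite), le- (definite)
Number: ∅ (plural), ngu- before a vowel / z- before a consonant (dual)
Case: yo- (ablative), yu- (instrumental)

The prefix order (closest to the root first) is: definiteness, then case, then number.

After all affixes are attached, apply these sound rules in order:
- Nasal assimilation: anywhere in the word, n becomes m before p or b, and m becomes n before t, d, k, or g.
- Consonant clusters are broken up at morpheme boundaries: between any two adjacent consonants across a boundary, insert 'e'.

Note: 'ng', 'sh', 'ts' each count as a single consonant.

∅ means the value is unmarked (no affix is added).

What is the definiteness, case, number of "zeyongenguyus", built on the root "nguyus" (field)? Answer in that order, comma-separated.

indefinite, ablative, dual

Segment: z-yo-ng-nguyus.
definiteness: ng- → indefinite.
case: yo- → ablative.
number: ngu/z- → dual.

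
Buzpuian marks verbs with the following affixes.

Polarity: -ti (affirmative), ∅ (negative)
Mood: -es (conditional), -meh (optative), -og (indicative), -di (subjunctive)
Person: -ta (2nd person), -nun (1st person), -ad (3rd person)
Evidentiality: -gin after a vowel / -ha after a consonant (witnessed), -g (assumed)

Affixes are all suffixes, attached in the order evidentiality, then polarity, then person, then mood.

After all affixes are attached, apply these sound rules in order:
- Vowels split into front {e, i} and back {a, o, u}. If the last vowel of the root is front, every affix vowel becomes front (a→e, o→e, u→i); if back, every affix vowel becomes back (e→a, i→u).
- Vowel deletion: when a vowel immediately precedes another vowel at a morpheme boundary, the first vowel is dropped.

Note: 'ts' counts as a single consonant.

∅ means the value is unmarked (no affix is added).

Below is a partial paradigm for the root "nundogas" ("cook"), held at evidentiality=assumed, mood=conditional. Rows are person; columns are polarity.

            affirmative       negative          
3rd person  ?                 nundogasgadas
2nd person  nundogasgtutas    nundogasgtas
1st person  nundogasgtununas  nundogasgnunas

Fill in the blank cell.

Attach evidentiality assumed -g → nundogasg.
Attach polarity affirmative -ti → nundogasgti.
Attach person 3rd person -ad → nundogasgtiad.
Attach mood conditional -es → nundogasgtiades.
Apply vowel harmony: nundogasgtiades → nundogasgtuadas.
Apply vowel deletion: nundogasgtuadas → nundogasgtadas.

nundogasgtadas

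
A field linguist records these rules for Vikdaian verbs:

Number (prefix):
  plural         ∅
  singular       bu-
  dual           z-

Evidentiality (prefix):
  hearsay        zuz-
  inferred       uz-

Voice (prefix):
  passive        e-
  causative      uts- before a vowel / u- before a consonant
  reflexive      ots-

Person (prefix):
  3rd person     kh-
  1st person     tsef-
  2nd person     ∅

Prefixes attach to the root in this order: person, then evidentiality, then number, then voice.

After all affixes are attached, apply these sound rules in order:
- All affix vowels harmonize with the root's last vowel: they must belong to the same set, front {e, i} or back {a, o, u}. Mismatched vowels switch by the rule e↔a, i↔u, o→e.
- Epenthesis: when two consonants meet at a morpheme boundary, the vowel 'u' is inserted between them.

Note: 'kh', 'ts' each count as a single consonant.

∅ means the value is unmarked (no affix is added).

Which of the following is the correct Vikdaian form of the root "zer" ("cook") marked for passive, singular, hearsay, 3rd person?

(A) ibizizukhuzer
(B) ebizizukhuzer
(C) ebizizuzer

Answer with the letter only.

Attach person 3rd person kh- → khzer.
Attach evidentiality hearsay zuz- → zuzkhzer.
Attach number singular bu- → buzuzkhzer.
Attach voice passive e- → ebuzuzkhzer.
Apply vowel harmony: ebuzuzkhzer → ebizizkhzer.
Apply epenthesis: ebizizkhzer → ebizizukhuzer.
So the correct form is ebizizukhuzer, option (B).
(C) ebizizuzer is wrong: it uses 2nd person instead of 3rd person for person.
(A) ibizizukhuzer is wrong: it uses causative instead of passive for voice.

B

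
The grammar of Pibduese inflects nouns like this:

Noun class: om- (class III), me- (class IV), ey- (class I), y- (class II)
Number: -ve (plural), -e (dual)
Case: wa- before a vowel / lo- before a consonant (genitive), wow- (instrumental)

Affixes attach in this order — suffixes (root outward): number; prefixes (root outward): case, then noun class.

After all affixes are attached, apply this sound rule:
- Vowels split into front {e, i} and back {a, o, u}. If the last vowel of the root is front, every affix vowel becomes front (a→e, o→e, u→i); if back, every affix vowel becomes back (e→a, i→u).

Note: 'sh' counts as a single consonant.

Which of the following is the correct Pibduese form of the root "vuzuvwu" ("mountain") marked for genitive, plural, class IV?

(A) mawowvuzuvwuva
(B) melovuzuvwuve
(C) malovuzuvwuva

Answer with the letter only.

Attach case genitive lo- (before consonant 'v') → lovuzuvwu.
Attach number plural -ve → lovuzuvwuve.
Attach noun class class IV me- → melovuzuvwuve.
Apply vowel harmony: melovuzuvwuve → malovuzuvwuva.
So the correct form is malovuzuvwuva, option (C).
(B) melovuzuvwuve is wrong: it fails to apply the sound rule(s).
(A) mawowvuzuvwuva is wrong: it uses instrumental instead of genitive for case.

C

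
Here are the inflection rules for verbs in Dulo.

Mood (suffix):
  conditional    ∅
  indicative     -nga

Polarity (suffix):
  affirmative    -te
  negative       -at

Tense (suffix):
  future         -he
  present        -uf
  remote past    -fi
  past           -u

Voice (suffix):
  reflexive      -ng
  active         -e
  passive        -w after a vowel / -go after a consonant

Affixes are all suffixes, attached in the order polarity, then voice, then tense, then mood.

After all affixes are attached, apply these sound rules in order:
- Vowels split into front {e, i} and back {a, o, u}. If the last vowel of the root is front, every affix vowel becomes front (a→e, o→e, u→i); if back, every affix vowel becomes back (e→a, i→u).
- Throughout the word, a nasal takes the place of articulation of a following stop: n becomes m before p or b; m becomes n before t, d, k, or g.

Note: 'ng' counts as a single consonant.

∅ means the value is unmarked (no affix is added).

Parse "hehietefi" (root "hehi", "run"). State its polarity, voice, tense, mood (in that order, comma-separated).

Segment: hehi-at-e-fi.
polarity: -at → negative.
voice: -e → active.
tense: -fi → remote past.
mood: ∅ → conditional.

negative, active, remote past, conditional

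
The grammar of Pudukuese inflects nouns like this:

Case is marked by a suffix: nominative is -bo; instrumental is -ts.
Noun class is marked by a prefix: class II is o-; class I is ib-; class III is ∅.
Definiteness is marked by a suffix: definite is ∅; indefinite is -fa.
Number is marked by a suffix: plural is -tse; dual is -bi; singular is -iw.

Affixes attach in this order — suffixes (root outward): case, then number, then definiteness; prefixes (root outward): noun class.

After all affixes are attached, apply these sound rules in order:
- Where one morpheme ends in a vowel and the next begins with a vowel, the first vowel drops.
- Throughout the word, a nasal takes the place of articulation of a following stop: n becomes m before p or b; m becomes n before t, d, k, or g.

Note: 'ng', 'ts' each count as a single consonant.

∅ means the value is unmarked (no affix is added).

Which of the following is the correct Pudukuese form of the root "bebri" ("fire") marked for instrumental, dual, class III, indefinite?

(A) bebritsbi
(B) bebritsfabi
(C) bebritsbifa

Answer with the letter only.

Attach case instrumental -ts → bebrits.
Attach number dual -bi → bebritsbi.
Attach definiteness indefinite -fa → bebritsbifa.
noun class = class III: zero marking, form stays bebritsbifa.
Vowel deletion: no change.
Nasal assimilation: no change.
So the correct form is bebritsbifa, option (C).
(A) bebritsbi is wrong: it uses definite instead of indefinite for definiteness.
(B) bebritsfabi is wrong: it has the affixes in the wrong order.

C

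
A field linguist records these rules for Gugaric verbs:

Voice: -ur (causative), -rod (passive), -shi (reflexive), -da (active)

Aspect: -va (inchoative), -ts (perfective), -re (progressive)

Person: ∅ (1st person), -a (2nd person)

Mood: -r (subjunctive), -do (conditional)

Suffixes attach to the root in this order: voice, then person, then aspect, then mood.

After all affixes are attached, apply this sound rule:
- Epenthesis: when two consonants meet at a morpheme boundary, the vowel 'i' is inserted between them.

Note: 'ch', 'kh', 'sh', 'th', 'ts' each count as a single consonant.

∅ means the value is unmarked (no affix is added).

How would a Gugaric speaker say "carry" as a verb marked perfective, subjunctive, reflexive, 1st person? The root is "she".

sheshitsir

Attach voice reflexive -shi → sheshi.
person = 1st person: zero marking, form stays sheshi.
Attach aspect perfective -ts → sheshits.
Attach mood subjunctive -r → sheshitsr.
Apply epenthesis: sheshitsr → sheshitsir.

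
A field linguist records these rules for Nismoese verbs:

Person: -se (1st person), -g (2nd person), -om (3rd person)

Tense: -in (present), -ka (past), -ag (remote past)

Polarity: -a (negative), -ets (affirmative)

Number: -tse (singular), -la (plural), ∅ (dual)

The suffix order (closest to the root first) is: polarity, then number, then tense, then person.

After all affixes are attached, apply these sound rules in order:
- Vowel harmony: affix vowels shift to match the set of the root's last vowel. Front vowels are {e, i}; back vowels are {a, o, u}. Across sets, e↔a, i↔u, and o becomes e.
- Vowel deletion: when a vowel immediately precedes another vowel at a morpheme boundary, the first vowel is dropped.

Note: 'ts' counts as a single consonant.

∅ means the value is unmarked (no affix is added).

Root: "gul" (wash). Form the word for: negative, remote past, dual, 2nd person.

gulagg

Attach polarity negative -a → gula.
number = dual: zero marking, form stays gula.
Attach tense remote past -ag → gulaag.
Attach person 2nd person -g → gulaagg.
Vowel harmony: no change.
Apply vowel deletion: gulaagg → gulagg.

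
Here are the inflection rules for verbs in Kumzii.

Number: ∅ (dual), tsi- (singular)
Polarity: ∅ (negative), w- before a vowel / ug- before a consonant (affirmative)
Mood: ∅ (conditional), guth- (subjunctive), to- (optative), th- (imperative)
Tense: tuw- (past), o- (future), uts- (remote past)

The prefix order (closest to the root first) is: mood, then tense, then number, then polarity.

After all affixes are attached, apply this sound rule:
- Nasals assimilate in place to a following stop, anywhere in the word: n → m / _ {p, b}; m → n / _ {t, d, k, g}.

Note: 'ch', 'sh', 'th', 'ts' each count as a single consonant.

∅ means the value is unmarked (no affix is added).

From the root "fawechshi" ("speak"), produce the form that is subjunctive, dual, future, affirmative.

woguthfawechshi

Attach mood subjunctive guth- → guthfawechshi.
Attach tense future o- → oguthfawechshi.
number = dual: zero marking, form stays oguthfawechshi.
Attach polarity affirmative w- (before vowel 'o') → woguthfawechshi.
Nasal assimilation: no change.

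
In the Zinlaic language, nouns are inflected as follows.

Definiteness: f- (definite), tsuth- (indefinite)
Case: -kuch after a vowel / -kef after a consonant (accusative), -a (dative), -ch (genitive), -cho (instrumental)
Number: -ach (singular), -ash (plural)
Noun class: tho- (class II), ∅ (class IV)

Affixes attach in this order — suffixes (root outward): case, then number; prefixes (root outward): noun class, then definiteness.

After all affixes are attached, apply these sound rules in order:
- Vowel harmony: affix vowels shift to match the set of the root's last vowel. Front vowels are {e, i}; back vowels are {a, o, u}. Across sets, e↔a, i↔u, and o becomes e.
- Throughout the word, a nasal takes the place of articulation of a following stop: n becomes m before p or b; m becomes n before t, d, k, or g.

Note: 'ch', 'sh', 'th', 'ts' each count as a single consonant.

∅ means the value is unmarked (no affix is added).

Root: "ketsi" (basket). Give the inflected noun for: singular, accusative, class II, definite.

Attach noun class class II tho- → thoketsi.
Attach definiteness definite f- → fthoketsi.
Attach case accusative -kuch (after vowel 'i') → fthoketsikuch.
Attach number singular -ach → fthoketsikuchach.
Apply vowel harmony: fthoketsikuchach → ftheketsikichech.
Nasal assimilation: no change.

ftheketsikichech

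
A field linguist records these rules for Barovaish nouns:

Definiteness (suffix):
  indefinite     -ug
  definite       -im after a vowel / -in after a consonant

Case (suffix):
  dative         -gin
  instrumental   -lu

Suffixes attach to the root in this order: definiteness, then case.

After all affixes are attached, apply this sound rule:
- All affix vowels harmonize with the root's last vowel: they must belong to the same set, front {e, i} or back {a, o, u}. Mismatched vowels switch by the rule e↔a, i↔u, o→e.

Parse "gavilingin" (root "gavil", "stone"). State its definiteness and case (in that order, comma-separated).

definite, dative

Segment: gavil-in-gin.
definiteness: -im/in → definite.
case: -gin → dative.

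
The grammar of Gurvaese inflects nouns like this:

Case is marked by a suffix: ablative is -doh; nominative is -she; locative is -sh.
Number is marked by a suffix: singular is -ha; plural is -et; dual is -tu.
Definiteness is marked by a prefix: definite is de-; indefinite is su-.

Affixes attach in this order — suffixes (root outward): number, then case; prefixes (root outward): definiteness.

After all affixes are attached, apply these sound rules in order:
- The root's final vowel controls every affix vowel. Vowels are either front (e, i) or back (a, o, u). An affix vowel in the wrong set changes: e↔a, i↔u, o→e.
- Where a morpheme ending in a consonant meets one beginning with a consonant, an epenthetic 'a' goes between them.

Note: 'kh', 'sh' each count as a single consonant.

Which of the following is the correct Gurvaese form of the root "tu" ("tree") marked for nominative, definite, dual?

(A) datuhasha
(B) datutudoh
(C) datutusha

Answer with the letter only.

C

Attach number dual -tu → tutu.
Attach case nominative -she → tutushe.
Attach definiteness definite de- → detutushe.
Apply vowel harmony: detutushe → datutusha.
Epenthesis: no change.
So the correct form is datutusha, option (C).
(B) datutudoh is wrong: it uses ablative instead of nominative for case.
(A) datuhasha is wrong: it uses singular instead of dual for number.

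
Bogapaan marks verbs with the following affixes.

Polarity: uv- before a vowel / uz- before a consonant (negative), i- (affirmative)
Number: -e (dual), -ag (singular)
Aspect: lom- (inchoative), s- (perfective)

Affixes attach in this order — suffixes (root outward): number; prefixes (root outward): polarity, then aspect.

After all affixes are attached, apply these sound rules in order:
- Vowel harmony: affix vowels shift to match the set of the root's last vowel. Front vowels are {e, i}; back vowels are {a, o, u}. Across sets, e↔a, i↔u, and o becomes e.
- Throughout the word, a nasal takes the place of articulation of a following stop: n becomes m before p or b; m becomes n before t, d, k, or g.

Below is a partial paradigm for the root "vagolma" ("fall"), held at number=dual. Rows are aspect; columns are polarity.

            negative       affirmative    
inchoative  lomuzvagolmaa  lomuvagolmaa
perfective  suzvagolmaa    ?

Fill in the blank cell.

suvagolmaa

Attach polarity affirmative i- → ivagolma.
Attach number dual -e → ivagolmae.
Attach aspect perfective s- → sivagolmae.
Apply vowel harmony: sivagolmae → suvagolmaa.
Nasal assimilation: no change.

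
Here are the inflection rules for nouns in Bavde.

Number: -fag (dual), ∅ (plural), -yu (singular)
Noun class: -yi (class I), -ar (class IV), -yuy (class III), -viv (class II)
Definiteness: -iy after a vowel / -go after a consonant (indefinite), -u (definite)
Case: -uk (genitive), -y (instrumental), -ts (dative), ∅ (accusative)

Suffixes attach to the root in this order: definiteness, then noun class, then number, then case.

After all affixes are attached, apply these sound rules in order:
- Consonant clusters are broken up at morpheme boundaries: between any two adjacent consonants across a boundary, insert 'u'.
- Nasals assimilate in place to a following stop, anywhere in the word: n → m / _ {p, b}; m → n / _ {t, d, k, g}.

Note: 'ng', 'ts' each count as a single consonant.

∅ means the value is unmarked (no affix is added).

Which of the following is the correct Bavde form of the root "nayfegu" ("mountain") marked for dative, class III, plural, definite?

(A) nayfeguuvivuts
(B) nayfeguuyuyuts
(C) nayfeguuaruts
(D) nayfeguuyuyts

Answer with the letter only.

Attach definiteness definite -u → nayfeguu.
Attach noun class class III -yuy → nayfeguuyuy.
number = plural: zero marking, form stays nayfeguuyuy.
Attach case dative -ts → nayfeguuyuyts.
Apply epenthesis: nayfeguuyuyts → nayfeguuyuyuts.
Nasal assimilation: no change.
So the correct form is nayfeguuyuyuts, option (B).
(D) nayfeguuyuyts is wrong: it fails to apply the sound rule(s).
(C) nayfeguuaruts is wrong: it uses class IV instead of class III for noun class.
(A) nayfeguuvivuts is wrong: it uses class II instead of class III for noun class.

B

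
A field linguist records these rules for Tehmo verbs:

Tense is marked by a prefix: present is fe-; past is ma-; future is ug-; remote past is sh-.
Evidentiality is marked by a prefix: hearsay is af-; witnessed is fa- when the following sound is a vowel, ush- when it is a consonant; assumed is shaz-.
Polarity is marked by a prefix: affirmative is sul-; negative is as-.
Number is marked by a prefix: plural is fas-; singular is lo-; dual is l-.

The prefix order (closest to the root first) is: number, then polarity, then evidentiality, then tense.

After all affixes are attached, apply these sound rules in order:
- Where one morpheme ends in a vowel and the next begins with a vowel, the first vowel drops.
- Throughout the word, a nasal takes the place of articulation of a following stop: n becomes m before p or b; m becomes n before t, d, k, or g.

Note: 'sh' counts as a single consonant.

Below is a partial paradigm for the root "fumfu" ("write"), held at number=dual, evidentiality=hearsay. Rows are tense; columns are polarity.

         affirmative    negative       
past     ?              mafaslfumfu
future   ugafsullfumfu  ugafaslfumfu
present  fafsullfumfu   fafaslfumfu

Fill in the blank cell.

mafsullfumfu

Attach number dual l- → lfumfu.
Attach polarity affirmative sul- → sullfumfu.
Attach evidentiality hearsay af- → afsullfumfu.
Attach tense past ma- → maafsullfumfu.
Apply vowel deletion: maafsullfumfu → mafsullfumfu.
Nasal assimilation: no change.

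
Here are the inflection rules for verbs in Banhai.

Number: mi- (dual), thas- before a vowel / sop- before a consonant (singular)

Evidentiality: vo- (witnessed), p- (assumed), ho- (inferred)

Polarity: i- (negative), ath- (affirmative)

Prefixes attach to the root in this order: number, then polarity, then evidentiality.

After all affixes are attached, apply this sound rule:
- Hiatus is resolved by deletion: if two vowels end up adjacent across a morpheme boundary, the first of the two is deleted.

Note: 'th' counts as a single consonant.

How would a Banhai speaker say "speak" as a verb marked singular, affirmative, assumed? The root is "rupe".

Attach number singular sop- (before consonant 'r') → soprupe.
Attach polarity affirmative ath- → athsoprupe.
Attach evidentiality assumed p- → pathsoprupe.
Vowel deletion: no change.

pathsoprupe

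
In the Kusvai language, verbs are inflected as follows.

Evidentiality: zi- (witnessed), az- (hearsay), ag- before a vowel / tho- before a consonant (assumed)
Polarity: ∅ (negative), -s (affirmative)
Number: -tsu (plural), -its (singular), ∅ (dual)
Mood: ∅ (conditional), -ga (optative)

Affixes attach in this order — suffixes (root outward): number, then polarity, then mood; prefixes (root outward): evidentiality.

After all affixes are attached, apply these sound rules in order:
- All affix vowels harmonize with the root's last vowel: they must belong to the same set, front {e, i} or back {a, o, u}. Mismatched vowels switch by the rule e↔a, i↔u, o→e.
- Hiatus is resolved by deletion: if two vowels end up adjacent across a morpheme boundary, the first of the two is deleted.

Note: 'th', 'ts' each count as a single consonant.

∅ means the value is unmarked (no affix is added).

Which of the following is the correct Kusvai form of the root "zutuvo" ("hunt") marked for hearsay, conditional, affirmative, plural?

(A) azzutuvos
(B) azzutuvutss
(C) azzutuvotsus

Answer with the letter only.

Attach number plural -tsu → zutuvotsu.
Attach evidentiality hearsay az- → azzutuvotsu.
Attach polarity affirmative -s → azzutuvotsus.
mood = conditional: zero marking, form stays azzutuvotsus.
Vowel harmony: no change.
Vowel deletion: no change.
So the correct form is azzutuvotsus, option (C).
(B) azzutuvutss is wrong: it uses singular instead of plural for number.
(A) azzutuvos is wrong: it uses dual instead of plural for number.

C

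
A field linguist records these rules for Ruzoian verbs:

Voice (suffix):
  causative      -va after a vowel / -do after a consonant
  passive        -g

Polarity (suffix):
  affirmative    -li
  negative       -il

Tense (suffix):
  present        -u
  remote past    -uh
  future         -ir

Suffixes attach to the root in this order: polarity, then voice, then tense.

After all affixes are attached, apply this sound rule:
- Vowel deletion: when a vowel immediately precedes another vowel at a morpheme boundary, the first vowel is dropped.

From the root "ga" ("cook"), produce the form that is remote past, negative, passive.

gilguh

Attach polarity negative -il → gail.
Attach voice passive -g → gailg.
Attach tense remote past -uh → gailguh.
Apply vowel deletion: gailguh → gilguh.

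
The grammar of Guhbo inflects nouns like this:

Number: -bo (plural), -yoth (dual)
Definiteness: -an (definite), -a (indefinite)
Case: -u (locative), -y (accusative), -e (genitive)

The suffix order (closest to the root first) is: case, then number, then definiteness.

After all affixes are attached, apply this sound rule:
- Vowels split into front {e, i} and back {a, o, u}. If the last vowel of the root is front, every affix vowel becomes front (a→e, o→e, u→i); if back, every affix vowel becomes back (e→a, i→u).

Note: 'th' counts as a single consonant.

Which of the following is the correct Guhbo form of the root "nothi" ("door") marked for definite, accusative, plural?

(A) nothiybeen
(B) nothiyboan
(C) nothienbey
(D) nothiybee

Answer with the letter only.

A

Attach case accusative -y → nothiy.
Attach number plural -bo → nothiybo.
Attach definiteness definite -an → nothiyboan.
Apply vowel harmony: nothiyboan → nothiybeen.
So the correct form is nothiybeen, option (A).
(B) nothiyboan is wrong: it fails to apply the sound rule(s).
(D) nothiybee is wrong: it uses indefinite instead of definite for definiteness.
(C) nothienbey is wrong: it has the affixes in the wrong order.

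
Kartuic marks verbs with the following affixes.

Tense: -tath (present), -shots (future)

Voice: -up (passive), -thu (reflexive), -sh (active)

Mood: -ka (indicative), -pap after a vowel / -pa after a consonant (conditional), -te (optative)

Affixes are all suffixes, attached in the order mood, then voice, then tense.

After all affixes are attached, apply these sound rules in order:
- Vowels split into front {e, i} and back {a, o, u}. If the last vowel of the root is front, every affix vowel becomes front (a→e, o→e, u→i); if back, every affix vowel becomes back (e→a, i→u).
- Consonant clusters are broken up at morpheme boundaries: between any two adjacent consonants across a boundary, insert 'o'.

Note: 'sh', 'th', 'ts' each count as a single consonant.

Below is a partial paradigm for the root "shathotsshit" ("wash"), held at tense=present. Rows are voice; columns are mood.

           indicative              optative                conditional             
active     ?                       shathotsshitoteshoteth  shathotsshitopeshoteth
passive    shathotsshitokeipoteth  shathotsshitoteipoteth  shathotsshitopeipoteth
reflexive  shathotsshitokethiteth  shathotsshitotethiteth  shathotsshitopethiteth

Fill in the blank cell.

Attach mood indicative -ka → shathotsshitka.
Attach voice active -sh → shathotsshitkash.
Attach tense present -tath → shathotsshitkashtath.
Apply vowel harmony: shathotsshitkashtath → shathotsshitkeshteth.
Apply epenthesis: shathotsshitkeshteth → shathotsshitokeshoteth.

shathotsshitokeshoteth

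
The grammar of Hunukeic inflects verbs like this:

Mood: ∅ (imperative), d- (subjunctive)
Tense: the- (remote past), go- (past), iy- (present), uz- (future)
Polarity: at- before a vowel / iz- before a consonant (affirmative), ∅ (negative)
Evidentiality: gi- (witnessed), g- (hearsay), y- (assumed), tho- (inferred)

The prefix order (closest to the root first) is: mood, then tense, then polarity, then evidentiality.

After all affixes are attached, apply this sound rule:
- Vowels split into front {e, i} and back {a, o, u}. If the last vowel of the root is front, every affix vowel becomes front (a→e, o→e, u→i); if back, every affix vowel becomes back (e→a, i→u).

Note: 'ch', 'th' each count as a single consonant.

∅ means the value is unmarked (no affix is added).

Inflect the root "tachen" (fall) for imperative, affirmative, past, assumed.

mood = imperative: zero marking, form stays tachen.
Attach tense past go- → gotachen.
Attach polarity affirmative iz- (before consonant 'g') → izgotachen.
Attach evidentiality assumed y- → yizgotachen.
Apply vowel harmony: yizgotachen → yizgetachen.

yizgetachen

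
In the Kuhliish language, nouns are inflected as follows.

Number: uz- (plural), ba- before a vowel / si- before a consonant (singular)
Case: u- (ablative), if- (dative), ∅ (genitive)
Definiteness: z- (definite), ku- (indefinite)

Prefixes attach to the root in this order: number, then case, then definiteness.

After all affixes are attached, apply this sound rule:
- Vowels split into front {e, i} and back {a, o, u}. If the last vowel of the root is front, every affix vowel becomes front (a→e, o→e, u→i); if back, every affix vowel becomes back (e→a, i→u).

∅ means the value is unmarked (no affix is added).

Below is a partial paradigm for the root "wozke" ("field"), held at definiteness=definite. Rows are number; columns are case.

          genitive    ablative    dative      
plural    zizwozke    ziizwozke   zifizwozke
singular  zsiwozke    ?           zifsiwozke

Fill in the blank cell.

zisiwozke

Attach number singular si- (before consonant 'w') → siwozke.
Attach case ablative u- → usiwozke.
Attach definiteness definite z- → zusiwozke.
Apply vowel harmony: zusiwozke → zisiwozke.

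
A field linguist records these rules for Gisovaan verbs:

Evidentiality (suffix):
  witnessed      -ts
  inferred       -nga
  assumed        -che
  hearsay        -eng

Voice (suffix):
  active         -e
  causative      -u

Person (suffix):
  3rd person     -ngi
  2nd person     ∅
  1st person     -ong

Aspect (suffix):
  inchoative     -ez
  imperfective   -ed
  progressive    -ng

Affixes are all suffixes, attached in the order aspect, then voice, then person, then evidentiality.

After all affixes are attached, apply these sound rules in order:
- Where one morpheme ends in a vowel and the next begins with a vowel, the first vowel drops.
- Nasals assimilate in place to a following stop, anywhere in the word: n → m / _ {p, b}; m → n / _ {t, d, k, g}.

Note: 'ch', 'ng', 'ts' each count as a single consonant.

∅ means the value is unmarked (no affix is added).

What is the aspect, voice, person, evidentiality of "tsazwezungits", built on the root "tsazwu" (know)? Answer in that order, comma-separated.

inchoative, causative, 3rd person, witnessed

Segment: tsazwu-ez-u-ngi-ts.
aspect: -ez → inchoative.
voice: -u → causative.
person: -ngi → 3rd person.
evidentiality: -ts → witnessed.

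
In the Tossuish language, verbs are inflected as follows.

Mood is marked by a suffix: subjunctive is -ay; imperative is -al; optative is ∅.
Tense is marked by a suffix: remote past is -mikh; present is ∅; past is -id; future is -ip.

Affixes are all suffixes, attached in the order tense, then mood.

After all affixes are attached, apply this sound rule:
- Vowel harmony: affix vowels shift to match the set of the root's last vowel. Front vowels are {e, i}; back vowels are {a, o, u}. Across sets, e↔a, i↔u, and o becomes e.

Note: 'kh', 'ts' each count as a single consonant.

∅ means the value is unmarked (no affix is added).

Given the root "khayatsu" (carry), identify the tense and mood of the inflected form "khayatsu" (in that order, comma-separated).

Segment: khayatsu.
tense: ∅ → present.
mood: ∅ → optative.

present, optative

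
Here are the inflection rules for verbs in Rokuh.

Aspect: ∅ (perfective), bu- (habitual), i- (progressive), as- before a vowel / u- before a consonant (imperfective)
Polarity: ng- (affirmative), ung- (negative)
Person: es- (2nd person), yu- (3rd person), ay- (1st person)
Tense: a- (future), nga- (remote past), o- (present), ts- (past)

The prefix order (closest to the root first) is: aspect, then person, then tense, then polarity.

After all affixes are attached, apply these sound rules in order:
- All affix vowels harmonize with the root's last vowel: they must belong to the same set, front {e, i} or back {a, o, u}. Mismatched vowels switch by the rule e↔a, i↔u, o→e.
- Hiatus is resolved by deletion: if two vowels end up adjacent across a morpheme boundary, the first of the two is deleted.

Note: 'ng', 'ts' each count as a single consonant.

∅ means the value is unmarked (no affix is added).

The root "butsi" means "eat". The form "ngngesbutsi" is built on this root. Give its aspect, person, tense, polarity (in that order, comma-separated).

Segment: ng-nga-es-butsi.
aspect: ∅ → perfective.
person: es- → 2nd person.
tense: nga- → remote past.
polarity: ng- → affirmative.

perfective, 2nd person, remote past, affirmative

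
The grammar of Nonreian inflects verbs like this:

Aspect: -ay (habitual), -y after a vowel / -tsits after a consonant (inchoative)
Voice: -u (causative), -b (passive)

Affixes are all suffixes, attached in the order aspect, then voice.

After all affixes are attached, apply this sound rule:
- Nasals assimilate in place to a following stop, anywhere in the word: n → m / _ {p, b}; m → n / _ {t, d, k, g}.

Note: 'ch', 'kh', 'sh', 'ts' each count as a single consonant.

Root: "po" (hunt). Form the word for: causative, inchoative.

poyu

Attach aspect inchoative -y (after vowel 'o') → poy.
Attach voice causative -u → poyu.
Nasal assimilation: no change.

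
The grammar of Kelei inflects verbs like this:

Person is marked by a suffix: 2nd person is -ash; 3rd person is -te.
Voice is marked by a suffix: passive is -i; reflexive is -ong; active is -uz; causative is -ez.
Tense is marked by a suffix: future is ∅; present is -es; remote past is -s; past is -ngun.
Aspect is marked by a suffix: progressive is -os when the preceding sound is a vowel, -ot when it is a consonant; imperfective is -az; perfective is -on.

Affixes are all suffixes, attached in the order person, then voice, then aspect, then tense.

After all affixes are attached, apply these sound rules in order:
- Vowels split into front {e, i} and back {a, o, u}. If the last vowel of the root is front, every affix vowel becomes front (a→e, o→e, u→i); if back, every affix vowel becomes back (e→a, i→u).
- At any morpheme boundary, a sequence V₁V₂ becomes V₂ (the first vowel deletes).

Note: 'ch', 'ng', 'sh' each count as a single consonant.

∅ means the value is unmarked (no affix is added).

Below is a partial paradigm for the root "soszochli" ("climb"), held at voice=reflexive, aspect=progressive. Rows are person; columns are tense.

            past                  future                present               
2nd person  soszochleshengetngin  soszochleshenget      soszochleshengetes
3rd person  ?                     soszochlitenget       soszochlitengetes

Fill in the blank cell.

Attach person 3rd person -te → soszochlite.
Attach voice reflexive -ong → soszochliteong.
Attach aspect progressive -ot (after consonant 'ng') → soszochliteongot.
Attach tense past -ngun → soszochliteongotngun.
Apply vowel harmony: soszochliteongotngun → soszochliteengetngin.
Apply vowel deletion: soszochliteengetngin → soszochlitengetngin.

soszochlitengetngin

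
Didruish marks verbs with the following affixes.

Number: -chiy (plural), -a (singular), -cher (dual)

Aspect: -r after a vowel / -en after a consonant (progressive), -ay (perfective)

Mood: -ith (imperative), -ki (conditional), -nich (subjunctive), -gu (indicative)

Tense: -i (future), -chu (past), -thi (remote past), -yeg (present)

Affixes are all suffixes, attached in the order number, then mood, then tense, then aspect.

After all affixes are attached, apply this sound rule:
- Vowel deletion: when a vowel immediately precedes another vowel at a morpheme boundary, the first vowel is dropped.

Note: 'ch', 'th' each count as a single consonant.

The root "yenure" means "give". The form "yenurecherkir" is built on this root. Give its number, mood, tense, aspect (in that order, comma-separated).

Segment: yenure-cher-ki-i-r.
number: -cher → dual.
mood: -ki → conditional.
tense: -i → future.
aspect: -r/en → progressive.

dual, conditional, future, progressive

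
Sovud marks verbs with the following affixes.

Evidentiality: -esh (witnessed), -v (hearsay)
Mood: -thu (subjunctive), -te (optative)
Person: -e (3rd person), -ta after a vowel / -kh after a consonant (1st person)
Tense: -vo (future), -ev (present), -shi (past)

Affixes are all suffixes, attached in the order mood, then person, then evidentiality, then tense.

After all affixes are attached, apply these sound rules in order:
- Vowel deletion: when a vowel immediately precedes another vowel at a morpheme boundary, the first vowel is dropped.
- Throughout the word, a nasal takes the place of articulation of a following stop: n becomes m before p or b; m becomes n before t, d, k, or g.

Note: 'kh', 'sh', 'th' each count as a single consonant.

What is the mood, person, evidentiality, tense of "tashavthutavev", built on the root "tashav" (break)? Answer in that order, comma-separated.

subjunctive, 1st person, hearsay, present

Segment: tashav-thu-ta-v-ev.
mood: -thu → subjunctive.
person: -ta/kh → 1st person.
evidentiality: -v → hearsay.
tense: -ev → present.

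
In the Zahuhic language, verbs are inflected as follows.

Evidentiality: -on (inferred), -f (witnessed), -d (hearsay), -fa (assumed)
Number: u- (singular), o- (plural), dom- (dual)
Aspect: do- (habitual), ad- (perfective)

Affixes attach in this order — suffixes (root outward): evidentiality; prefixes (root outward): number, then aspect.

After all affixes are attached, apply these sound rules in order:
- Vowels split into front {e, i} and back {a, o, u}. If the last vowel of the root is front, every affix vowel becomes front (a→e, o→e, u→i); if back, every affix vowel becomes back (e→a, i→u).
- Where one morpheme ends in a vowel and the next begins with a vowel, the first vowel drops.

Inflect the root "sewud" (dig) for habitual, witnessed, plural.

dosewudf

Attach number plural o- → osewud.
Attach evidentiality witnessed -f → osewudf.
Attach aspect habitual do- → doosewudf.
Vowel harmony: no change.
Apply vowel deletion: doosewudf → dosewudf.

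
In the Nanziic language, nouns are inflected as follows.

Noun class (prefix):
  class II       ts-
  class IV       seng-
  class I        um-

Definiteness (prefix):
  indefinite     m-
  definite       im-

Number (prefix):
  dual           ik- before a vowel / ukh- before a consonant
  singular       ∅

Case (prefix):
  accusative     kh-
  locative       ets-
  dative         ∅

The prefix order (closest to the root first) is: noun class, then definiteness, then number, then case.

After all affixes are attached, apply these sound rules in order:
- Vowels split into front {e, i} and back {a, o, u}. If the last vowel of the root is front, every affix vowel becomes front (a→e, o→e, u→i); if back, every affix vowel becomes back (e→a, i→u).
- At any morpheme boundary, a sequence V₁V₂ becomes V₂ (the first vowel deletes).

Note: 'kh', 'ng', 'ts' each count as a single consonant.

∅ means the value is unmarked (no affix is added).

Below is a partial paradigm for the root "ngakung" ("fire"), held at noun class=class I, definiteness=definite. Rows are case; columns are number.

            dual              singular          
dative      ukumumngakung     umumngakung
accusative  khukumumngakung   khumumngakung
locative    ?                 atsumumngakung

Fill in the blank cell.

atsukumumngakung

Attach noun class class I um- → umngakung.
Attach definiteness definite im- → imumngakung.
Attach number dual ik- (before vowel 'i') → ikimumngakung.
Attach case locative ets- → etsikimumngakung.
Apply vowel harmony: etsikimumngakung → atsukumumngakung.
Vowel deletion: no change.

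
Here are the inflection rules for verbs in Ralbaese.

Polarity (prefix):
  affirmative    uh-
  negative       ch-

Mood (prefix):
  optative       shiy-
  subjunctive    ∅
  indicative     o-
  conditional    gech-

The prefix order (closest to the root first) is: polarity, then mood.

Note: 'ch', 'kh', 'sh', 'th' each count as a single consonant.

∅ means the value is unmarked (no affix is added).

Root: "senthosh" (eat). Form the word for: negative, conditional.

Attach polarity negative ch- → chsenthosh.
Attach mood conditional gech- → gechchsenthosh.

gechchsenthosh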